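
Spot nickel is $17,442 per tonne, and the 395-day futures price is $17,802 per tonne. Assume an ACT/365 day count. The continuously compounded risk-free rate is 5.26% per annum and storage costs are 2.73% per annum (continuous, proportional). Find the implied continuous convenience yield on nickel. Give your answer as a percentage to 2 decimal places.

6.10%

F = S·e^((r+u−y)T) ⇒ (r+u−y) = ln(F/S)/T
ln(17802/17442) = 0.020430; /T ⇒ 0.018878
y = r + u − ln(F/S)/T = 0.0526 + 0.0273 − 0.018878 = 0.061022
y = 6.10%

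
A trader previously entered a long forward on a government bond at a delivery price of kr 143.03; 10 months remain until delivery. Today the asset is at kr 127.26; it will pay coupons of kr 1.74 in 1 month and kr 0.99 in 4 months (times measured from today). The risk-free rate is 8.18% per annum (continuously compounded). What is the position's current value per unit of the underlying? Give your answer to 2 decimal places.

PV(remaining coupons) I = 1.74·e^(−0.0818·1/12) + 0.99·e^(−0.0818·4/12) = 2.6916
Current forward F = (S − I)·e^(rT) = (127.26 − 2.6916)·e^(0.0818·10/12) = 124.5684 × 1.070544 = 133.3560
Value (long) = (F − K)·e^(−rT) = (133.3560 − 143.03) × 0.934105 = -9.0365
Value = -kr 9.04

-kr 9.04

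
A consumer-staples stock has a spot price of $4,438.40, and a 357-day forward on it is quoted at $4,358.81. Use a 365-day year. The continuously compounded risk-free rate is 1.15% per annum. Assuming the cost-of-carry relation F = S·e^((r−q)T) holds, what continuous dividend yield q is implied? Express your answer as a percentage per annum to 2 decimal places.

3.00%

From F = S·e^((r−q)T): (r − q) = ln(F/S)/T
ln(4358.81/4438.40) = ln(0.982068) = -0.018095
(r − q) = -0.018095 / (357/365) = -0.018500
q = r − ln(F/S)/T = 0.0115 + 0.018500 = 0.030000
q = 3.00%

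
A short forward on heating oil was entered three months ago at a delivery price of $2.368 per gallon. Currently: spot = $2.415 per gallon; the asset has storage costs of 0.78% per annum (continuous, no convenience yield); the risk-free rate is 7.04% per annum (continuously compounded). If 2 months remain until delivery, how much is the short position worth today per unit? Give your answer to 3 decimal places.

-$0.078 per gallon

Current fair forward for the remaining 2 months: F = S·e^((r + u)·T), (r + u) = 0.0704 + 0.0078 = 0.0782
F = 2.415 · e^(0.0782 × 2/12) = 2.415 × 1.013119 = 2.4467
Value of long forward = (F − K)·e^(−rT) = (2.4467 − 2.368) · e^(−0.0704·2/12)
= 0.0787 × 0.988335 = 0.078
Short position value = −(long value) = -$0.078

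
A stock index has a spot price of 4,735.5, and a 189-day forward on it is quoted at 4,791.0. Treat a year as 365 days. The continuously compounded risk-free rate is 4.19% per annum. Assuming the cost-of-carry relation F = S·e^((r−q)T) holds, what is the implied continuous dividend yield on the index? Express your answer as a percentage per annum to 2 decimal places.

From F = S·e^((r−q)T): (r − q) = ln(F/S)/T
ln(4791.0/4735.5) = ln(1.011720) = 0.011652
(r − q) = 0.011652 / (189/365) = 0.022503
q = r − ln(F/S)/T = 0.0419 − 0.022503 = 0.019397
q = 1.94%

1.94%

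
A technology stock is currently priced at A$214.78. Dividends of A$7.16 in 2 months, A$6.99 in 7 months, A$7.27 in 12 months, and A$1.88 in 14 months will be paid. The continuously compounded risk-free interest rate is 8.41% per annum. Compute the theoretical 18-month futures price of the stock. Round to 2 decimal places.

A$218.58

PV(dividends) I = 7.16·e^(−0.0841·2/12) + 6.99·e^(−0.0841·7/12) + 7.27·e^(−0.0841·12/12) + 1.88·e^(−0.0841·14/12)
I = 7.0603 + 6.6554 + 6.6836 + 1.7043 = 22.1036
F = (S − I)·e^(rT) = (214.78 − 22.1036) · e^(0.0841·18/12)
= 192.6764 · e^0.126150 = 192.6764 × 1.134452 = A$218.58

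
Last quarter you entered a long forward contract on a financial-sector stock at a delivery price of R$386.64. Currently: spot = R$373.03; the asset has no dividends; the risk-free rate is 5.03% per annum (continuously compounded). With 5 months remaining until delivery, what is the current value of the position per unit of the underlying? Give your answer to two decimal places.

Current fair forward for the remaining 5 months: F = S·e^(r·T), r = 0.0503
F = 373.03 · e^(0.0503 × 5/12) = 373.03 × 1.021180 = 380.9308
Value of long forward = (F − K)·e^(−rT) = (380.9308 − 386.64) · e^(−0.0503·5/12)
= -5.7092 × 0.979260 = -5.59

-R$5.59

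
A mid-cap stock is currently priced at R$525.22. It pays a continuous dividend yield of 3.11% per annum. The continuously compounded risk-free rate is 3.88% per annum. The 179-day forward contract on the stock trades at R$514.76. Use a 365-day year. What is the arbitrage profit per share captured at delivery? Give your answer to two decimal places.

R$12.45 per share

Fair forward: F* = S·e^(carry·T), with carry = (r − q) = 0.0388 − 0.0311 = 0.0077
F* = 525.22 · e^(0.0077 × 179/365) = 525.22 · e^0.003776 = 525.22 × 1.003783 = R$527.2069
Market R$514.76 < fair R$527.2069: forward underpriced → reverse cash-and-carry (short spot, go long the forward).
At maturity, profit = |F_mkt − F*| = |514.76 − 527.2069| = R$12.45 per share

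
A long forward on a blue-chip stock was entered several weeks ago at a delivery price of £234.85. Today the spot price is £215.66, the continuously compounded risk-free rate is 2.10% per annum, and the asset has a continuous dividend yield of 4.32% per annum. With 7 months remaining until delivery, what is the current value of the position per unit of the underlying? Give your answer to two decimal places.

-£21.70

Current fair forward for the remaining 7 months: F = S·e^((r − q)·T), (r − q) = 0.0210 − 0.0432 = -0.0222
F = 215.66 · e^(-0.0222 × 7/12) = 215.66 × 0.987133 = 212.8851
Value of long forward = (F − K)·e^(−rT) = (212.8851 − 234.85) · e^(−0.0210·7/12)
= -21.9649 × 0.987825 = -21.70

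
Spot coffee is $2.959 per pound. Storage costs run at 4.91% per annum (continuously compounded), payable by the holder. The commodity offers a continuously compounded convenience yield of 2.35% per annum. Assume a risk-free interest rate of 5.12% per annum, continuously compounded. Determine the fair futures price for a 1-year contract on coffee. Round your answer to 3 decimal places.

Net carry = r + u − y = 0.0512 + 0.0491 − 0.0235 = 0.0768
F = S·e^((r+u−y)T) = 2.959 · e^(0.0768 × 1) = 2.959 · e^0.076800
= 2.959 × 1.079826 = $3.195 per pound

$3.195 per pound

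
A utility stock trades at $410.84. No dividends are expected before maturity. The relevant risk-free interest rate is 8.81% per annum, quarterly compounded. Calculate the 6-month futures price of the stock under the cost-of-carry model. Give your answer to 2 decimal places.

F = S · (1+r/4)^(4T)
= 410.84 × 1.044535
F = $429.14

$429.14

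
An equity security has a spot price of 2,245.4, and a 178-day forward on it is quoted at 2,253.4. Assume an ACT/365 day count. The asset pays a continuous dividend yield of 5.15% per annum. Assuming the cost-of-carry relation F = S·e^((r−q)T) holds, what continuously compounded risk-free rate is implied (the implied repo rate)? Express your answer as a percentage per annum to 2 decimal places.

5.88%

From F = S·e^((r−q)T): (r − q) = ln(F/S)/T
ln(2253.4/2245.4) = ln(1.003563) = 0.003557
(r − q) = 0.003557 / (178/365) = 0.007294
r = ln(F/S)/T + q = 0.007294 + 0.0515 = 0.058794
r = 5.88%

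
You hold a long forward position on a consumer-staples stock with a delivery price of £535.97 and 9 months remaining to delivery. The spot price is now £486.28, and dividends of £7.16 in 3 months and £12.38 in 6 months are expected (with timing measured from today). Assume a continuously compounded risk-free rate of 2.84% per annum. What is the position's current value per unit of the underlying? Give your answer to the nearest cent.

-£57.71

PV(remaining dividends) I = 7.16·e^(−0.0284·3/12) + 12.38·e^(−0.0284·6/12) = 19.3148
Current forward F = (S − I)·e^(rT) = (486.28 − 19.3148)·e^(0.0284·9/12) = 466.9652 × 1.021528 = 477.0180
Value (long) = (F − K)·e^(−rT) = (477.0180 − 535.97) × 0.978925 = -57.7096
Value = -£57.71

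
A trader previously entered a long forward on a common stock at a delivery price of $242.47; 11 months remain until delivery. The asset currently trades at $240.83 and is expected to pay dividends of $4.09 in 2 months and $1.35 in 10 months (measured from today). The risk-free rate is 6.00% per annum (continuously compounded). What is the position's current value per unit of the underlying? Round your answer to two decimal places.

PV(remaining dividends) I = 4.09·e^(−0.0600·2/12) + 1.35·e^(−0.0600·10/12) = 5.3335
Current forward F = (S − I)·e^(rT) = (240.83 − 5.3335)·e^(0.0600·11/12) = 235.4965 × 1.056541 = 248.8117
Value (long) = (F − K)·e^(−rT) = (248.8117 − 242.47) × 0.946485 = 6.0023
Value = $6.00

$6.00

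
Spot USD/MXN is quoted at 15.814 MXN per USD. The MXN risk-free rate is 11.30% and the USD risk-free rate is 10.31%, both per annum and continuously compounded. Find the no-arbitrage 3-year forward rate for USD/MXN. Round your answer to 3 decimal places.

F = S·e^((r_MXN − r_USD)T) = 15.814 · e^((0.1130 − 0.1031) × 3)
= 15.814 · e^0.029700 = 15.814 × 1.030145
F = 16.291 MXN per USD

16.291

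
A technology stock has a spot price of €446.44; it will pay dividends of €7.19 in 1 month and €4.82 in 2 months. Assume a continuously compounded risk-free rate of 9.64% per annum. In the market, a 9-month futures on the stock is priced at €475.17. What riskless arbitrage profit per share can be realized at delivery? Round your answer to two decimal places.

PV(dividends) I = 7.19·e^(−0.0964·1/12) + 4.82·e^(−0.0964·2/12) = 11.8756
Fair futures F* = (S − I)·e^(rT) = (446.44 − 11.8756)·e^0.072300 = 434.5644 × 1.074978 = 467.1472
Market €475.17 > fair 467.1472: forward overpriced → cash-and-carry (borrow at r, buy the stock and collect the dividends, short the forward).
Profit at T = |F_mkt − F*| = |475.17 − 467.1472| = €8.02 per share

€8.02 per share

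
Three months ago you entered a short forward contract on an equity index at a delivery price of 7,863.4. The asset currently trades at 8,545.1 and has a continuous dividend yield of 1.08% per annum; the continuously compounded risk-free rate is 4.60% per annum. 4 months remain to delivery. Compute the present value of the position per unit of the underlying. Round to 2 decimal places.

-770.65

Current fair forward for the remaining 4 months: F = S·e^((r − q)·T), (r − q) = 0.0460 − 0.0108 = 0.0352
F = 8545.1 · e^(0.0352 × 4/12) = 8545.1 × 1.01180244 = 8645.9530
Value of long forward = (F − K)·e^(−rT) = (8645.9530 − 7863.4) · e^(−0.0460·4/12)
= 782.5530 × 0.98478362 = 770.65
Short position value = −(long value) = -770.65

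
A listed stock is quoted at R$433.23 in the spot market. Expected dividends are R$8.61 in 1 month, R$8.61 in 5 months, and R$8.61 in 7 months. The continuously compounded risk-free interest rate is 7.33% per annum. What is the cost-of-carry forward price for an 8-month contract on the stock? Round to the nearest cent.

R$428.51

PV(dividends) I = 8.61·e^(−0.0733·1/12) + 8.61·e^(−0.0733·5/12) + 8.61·e^(−0.0733·7/12)
I = 8.5576 + 8.3510 + 8.2496 = 25.1582
F = (S − I)·e^(rT) = (433.23 − 25.1582) · e^(0.0733·8/12)
= 408.0718 · e^0.048867 = 408.0718 × 1.050081 = R$428.51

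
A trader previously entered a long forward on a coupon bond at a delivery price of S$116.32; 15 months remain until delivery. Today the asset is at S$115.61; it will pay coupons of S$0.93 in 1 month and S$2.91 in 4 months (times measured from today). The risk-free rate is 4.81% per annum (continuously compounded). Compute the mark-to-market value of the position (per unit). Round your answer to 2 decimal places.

S$2.29

PV(remaining coupons) I = 0.93·e^(−0.0481·1/12) + 2.91·e^(−0.0481·4/12) = 3.7900
Current forward F = (S − I)·e^(rT) = (115.61 − 3.7900)·e^(0.0481·15/12) = 111.8200 × 1.061969 = 118.7494
Value (long) = (F − K)·e^(−rT) = (118.7494 − 116.32) × 0.941647 = 2.2876
Value = S$2.29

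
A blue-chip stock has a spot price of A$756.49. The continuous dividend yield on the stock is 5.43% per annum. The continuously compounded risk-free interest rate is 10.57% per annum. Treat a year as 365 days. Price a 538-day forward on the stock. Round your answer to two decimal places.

F = S·e^((r − q)T) = 756.49 · e^((0.1057 − 0.0543) × 538/365)
= 756.49 · e^0.075762 = 756.49 × 1.078706
F = A$816.03

A$816.03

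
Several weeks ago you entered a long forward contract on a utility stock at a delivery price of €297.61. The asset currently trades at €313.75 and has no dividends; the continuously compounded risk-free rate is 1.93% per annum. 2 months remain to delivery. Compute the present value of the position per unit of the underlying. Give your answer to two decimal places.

€17.10

Current fair forward for the remaining 2 months: F = S·e^(r·T), r = 0.0193
F = 313.75 · e^(0.0193 × 2/12) = 313.75 × 1.003222 = 314.7609
Value of long forward = (F − K)·e^(−rT) = (314.7609 − 297.61) · e^(−0.0193·2/12)
= 17.1509 × 0.996789 = 17.10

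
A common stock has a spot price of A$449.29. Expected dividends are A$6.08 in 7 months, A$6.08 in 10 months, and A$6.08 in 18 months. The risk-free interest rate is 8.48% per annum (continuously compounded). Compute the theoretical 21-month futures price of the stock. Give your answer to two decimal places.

PV(dividends) I = 6.08·e^(−0.0848·7/12) + 6.08·e^(−0.0848·10/12) + 6.08·e^(−0.0848·18/12)
I = 5.7866 + 5.6652 + 5.3538 = 16.8056
F = (S − I)·e^(rT) = (449.29 − 16.8056) · e^(0.0848·21/12)
= 432.4844 · e^0.148400 = 432.4844 × 1.159977 = A$501.67

A$501.67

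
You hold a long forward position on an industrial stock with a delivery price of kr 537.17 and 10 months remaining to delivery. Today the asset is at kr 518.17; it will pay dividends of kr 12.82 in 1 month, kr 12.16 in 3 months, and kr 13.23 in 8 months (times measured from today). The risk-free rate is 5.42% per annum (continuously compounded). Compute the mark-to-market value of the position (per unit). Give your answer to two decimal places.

-kr 32.80

PV(remaining dividends) I = 12.82·e^(−0.0542·1/12) + 12.16·e^(−0.0542·3/12) + 13.23·e^(−0.0542·8/12) = 37.5191
Current forward F = (S − I)·e^(rT) = (518.17 − 37.5191)·e^(0.0542·10/12) = 480.6509 × 1.046202 = 502.8579
Value (long) = (F − K)·e^(−rT) = (502.8579 − 537.17) × 0.955838 = -32.7968
Value = -kr 32.80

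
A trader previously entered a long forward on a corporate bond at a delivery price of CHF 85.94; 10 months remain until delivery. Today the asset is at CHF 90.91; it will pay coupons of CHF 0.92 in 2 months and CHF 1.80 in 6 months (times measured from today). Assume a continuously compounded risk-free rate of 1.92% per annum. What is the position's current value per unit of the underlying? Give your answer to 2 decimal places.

PV(remaining coupons) I = 0.92·e^(−0.0192·2/12) + 1.80·e^(−0.0192·6/12) = 2.6999
Current forward F = (S − I)·e^(rT) = (90.91 − 2.6999)·e^(0.0192·10/12) = 88.2101 × 1.016129 = 89.6328
Value (long) = (F − K)·e^(−rT) = (89.6328 − 85.94) × 0.984127 = 3.6342
Value = CHF 3.63

CHF 3.63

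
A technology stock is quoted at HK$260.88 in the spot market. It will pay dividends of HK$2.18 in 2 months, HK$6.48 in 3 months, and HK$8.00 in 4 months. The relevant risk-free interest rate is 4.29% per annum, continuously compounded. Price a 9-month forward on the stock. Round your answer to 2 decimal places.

PV(dividends) I = 2.18·e^(−0.0429·2/12) + 6.48·e^(−0.0429·3/12) + 8.00·e^(−0.0429·4/12)
I = 2.1645 + 6.4109 + 7.8864 = 16.4618
F = (S − I)·e^(rT) = (260.88 − 16.4618) · e^(0.0429·9/12)
= 244.4182 · e^0.032175 = 244.4182 × 1.032698 = HK$252.41

HK$252.41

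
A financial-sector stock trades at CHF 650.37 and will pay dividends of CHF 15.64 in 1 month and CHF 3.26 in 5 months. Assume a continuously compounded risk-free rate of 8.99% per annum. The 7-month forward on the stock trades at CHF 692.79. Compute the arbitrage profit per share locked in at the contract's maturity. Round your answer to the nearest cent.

CHF 27.07 per share

PV(dividends) I = 15.64·e^(−0.0899·1/12) + 3.26·e^(−0.0899·5/12) = 18.6634
Fair forward F* = (S − I)·e^(rT) = (650.37 − 18.6634)·e^0.052442 = 631.7066 × 1.053841 = 665.7183
Market CHF 692.79 > fair 665.7183: forward overpriced → cash-and-carry (borrow at r, buy the stock and collect the dividends, short the forward).
Profit at T = |F_mkt − F*| = |692.79 − 665.7183| = CHF 27.07 per share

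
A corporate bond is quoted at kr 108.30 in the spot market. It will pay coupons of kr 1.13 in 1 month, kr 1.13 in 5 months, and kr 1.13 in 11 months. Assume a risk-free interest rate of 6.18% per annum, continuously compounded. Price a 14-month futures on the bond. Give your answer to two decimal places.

PV(coupons) I = 1.13·e^(−0.0618·1/12) + 1.13·e^(−0.0618·5/12) + 1.13·e^(−0.0618·11/12)
I = 1.1242 + 1.1013 + 1.0678 = 3.2933
F = (S − I)·e^(rT) = (108.30 − 3.2933) · e^(0.0618·14/12)
= 105.0067 · e^0.072100 = 105.0067 × 1.074763 = kr 112.86

kr 112.86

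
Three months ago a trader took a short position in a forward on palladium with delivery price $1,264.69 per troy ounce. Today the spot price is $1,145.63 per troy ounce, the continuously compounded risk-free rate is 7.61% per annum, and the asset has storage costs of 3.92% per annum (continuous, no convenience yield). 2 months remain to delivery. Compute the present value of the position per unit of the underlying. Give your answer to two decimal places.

$95.61 per troy ounce

Current fair forward for the remaining 2 months: F = S·e^((r + u)·T), (r + u) = 0.0761 + 0.0392 = 0.1153
F = 1145.63 · e^(0.1153 × 2/12) = 1145.63 × 1.01940250 = 1167.8581
Value of long forward = (F − K)·e^(−rT) = (1167.8581 − 1264.69) · e^(−0.0761·2/12)
= -96.8319 × 0.98739676 = -95.61
Short position value = −(long value) = $95.61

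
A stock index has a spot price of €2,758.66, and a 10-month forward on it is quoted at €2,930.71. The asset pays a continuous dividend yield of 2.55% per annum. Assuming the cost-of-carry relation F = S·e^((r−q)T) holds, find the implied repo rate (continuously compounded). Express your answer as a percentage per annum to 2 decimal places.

9.81%

From F = S·e^((r−q)T): (r − q) = ln(F/S)/T
ln(2930.71/2758.66) = ln(1.062367) = 0.060499
(r − q) = 0.060499 / (10/12) = 0.072599
r = ln(F/S)/T + q = 0.072599 + 0.0255 = 0.098099
r = 9.81%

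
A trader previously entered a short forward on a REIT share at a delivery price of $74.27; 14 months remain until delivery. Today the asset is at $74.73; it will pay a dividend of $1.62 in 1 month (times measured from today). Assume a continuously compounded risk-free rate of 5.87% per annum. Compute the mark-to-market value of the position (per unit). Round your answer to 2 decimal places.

-$3.76

PV(remaining dividends) I = 1.62·e^(−0.0587·1/12) = 1.6121
Current forward F = (S − I)·e^(rT) = (74.73 − 1.6121)·e^(0.0587·14/12) = 73.1179 × 1.070883 = 78.3007
Value (long) = (F − K)·e^(−rT) = (78.3007 − 74.27) × 0.933809 = 3.7639
Short position value = −(long value) = -$3.76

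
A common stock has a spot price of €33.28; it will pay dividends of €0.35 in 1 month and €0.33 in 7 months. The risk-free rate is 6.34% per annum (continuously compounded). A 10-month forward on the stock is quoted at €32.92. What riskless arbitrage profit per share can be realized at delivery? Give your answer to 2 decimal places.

€1.46 per share

PV(dividends) I = 0.35·e^(−0.0634·1/12) + 0.33·e^(−0.0634·7/12) = 0.6662
Fair forward F* = (S − I)·e^(rT) = (33.28 − 0.6662)·e^0.052833 = 32.6138 × 1.054254 = 34.3832
Market €32.92 < fair 34.3832: forward underpriced → reverse cash-and-carry (short the stock, invest proceeds at r, pay the dividends, go long the forward).
Profit at T = |F_mkt − F*| = |32.92 − 34.3832| = €1.46 per share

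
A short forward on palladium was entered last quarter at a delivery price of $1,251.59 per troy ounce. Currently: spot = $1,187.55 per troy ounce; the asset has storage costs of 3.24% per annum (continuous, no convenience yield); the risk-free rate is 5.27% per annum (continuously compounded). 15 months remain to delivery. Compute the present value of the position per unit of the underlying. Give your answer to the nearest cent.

Current fair forward for the remaining 15 months: F = S·e^((r + u)·T), (r + u) = 0.0527 + 0.0324 = 0.0851
F = 1187.55 · e^(0.0851 × 15/12) = 1187.55 × 1.11223889 = 1320.8393
Value of long forward = (F − K)·e^(−rT) = (1320.8393 − 1251.59) · e^(−0.0527·15/12)
= 69.2493 × 0.93624789 = 64.83
Short position value = −(long value) = -$64.83

-$64.83 per troy ounce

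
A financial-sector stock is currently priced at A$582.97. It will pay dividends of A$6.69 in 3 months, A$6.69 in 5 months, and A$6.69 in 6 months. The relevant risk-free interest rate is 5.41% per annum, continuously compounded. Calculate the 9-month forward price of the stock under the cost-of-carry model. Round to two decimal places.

PV(dividends) I = 6.69·e^(−0.0541·3/12) + 6.69·e^(−0.0541·5/12) + 6.69·e^(−0.0541·6/12)
I = 6.6001 + 6.5409 + 6.5115 = 19.6525
F = (S − I)·e^(rT) = (582.97 − 19.6525) · e^(0.0541·9/12)
= 563.3175 · e^0.040575 = 563.3175 × 1.041409 = A$586.64

A$586.64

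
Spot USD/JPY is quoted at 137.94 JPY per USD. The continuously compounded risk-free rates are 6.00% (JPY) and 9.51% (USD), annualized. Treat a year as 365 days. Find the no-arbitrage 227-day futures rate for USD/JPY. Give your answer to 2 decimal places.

134.96

F = S·e^((r_JPY − r_USD)T) = 137.94 · e^((0.0600 − 0.0951) × 227/365)
= 137.94 · e^-0.021829 = 137.94 × 0.978408
F = 134.96 JPY per USD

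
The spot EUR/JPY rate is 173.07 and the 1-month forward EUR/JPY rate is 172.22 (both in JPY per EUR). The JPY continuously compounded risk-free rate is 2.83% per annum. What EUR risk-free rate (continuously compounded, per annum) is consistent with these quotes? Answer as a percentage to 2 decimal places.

8.74%

F = S·e^((r_JPY − r_EUR)T) ⇒ r_EUR = r_JPY − ln(F/S)/T
ln(172.22/173.07) = -0.004923; /(1/12) = -0.059076
r_EUR = 0.0283 + 0.059076 = 0.087376
r_EUR = 8.74%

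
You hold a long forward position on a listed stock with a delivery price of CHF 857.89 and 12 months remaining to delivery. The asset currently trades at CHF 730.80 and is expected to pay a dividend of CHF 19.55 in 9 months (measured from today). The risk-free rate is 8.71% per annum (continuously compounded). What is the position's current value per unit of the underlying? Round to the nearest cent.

-CHF 73.84

PV(remaining dividends) I = 19.55·e^(−0.0871·9/12) = 18.3137
Current forward F = (S − I)·e^(rT) = (730.80 − 18.3137)·e^(0.0871·12/12) = 712.4863 × 1.091006 = 777.3268
Value (long) = (F − K)·e^(−rT) = (777.3268 − 857.89) × 0.916585 = -73.8430
Value = -CHF 73.84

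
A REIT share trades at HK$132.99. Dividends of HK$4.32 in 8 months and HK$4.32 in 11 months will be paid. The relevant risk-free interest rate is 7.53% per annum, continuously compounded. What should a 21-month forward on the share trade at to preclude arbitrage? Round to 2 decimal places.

PV(dividends) I = 4.32·e^(−0.0753·8/12) + 4.32·e^(−0.0753·11/12)
I = 4.1085 + 4.0319 = 8.1404
F = (S − I)·e^(rT) = (132.99 − 8.1404) · e^(0.0753·21/12)
= 124.8496 · e^0.131775 = 124.8496 × 1.140852 = HK$142.43

HK$142.43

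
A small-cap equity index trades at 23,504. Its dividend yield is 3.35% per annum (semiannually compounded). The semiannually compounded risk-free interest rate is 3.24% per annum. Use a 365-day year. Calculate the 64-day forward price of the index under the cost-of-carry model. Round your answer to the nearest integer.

23,500

F = S · (1+r/2)^(2T) / (1+q/2)^(2T)
= 23504 × 1.005651 / 1.005842 = 23504 × 0.999810
F = 23,500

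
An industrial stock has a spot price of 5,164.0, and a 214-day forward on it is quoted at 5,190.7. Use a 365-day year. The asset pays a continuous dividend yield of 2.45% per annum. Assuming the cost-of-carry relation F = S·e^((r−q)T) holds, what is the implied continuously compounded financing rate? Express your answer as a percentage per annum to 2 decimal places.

From F = S·e^((r−q)T): (r − q) = ln(F/S)/T
ln(5190.7/5164.0) = ln(1.005170) = 0.005157
(r − q) = 0.005157 / (214/365) = 0.008796
r = ln(F/S)/T + q = 0.008796 + 0.0245 = 0.033296
r = 3.33%

3.33%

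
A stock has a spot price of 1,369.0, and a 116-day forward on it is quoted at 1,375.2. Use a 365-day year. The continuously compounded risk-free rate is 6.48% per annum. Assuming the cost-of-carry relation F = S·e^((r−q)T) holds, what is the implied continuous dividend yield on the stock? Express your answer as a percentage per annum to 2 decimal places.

5.06%

From F = S·e^((r−q)T): (r − q) = ln(F/S)/T
ln(1375.2/1369.0) = ln(1.004529) = 0.004519
(r − q) = 0.004519 / (116/365) = 0.014219
q = r − ln(F/S)/T = 0.0648 − 0.014219 = 0.050581
q = 5.06%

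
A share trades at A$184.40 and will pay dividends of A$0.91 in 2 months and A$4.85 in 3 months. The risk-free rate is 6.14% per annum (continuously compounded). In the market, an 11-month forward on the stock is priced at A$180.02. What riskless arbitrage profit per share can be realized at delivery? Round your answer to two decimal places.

PV(dividends) I = 0.91·e^(−0.0614·2/12) + 4.85·e^(−0.0614·3/12) = 5.6769
Fair forward F* = (S − I)·e^(rT) = (184.40 − 5.6769)·e^0.056283 = 178.7231 × 1.057897 = 189.0706
Market A$180.02 < fair 189.0706: forward underpriced → reverse cash-and-carry (short the stock, invest proceeds at r, pay the dividends, go long the forward).
Profit at T = |F_mkt − F*| = |180.02 − 189.0706| = A$9.05 per share

A$9.05 per share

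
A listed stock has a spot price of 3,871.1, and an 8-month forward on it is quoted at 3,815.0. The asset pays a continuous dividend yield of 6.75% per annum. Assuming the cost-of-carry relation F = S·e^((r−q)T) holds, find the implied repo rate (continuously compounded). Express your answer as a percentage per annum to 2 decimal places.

4.56%

From F = S·e^((r−q)T): (r − q) = ln(F/S)/T
ln(3815.0/3871.1) = ln(0.985508) = -0.014598
(r − q) = -0.014598 / (8/12) = -0.021897
r = ln(F/S)/T + q = -0.021897 + 0.0675 = 0.045603
r = 4.56%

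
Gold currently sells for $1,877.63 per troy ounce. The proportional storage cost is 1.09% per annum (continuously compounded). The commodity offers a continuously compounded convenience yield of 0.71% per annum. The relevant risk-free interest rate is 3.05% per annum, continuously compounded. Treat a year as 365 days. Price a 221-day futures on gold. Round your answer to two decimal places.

$1,917.03 per troy ounce

Net carry = r + u − y = 0.0305 + 0.0109 − 0.0071 = 0.0343
F = S·e^((r+u−y)T) = 1877.63 · e^(0.0343 × 221/365) = 1877.63 · e^0.02076795
= 1877.63 × 1.02098510 = $1,917.03 per troy ounce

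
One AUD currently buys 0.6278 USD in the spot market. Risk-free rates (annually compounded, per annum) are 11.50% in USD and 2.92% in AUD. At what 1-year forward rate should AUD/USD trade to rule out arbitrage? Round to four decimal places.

0.6801

By covered interest parity, F = S · (1+r_USD)^T / (1+r_AUD)^T
= 0.6278 × 1.115000 / 1.029200 = 0.6278 × 1.083366
F = 0.6801 USD per AUD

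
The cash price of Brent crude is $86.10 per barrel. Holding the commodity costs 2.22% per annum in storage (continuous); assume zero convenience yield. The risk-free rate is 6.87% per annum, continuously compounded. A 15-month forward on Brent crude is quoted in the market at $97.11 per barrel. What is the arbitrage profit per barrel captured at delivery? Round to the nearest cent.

Fair forward: F* = S·e^(carry·T), with carry = (r + u) = 0.0687 + 0.0222 = 0.0909
F* = 86.10 · e^(0.0909 × 15/12) = 86.10 · e^0.113625 = 86.10 × 1.120332 = $96.4606
Market $97.11 > fair $96.4606: forward overpriced → cash-and-carry (buy spot, short the forward).
At maturity, profit = |F_mkt − F*| = |97.11 − 96.4606| = $0.65 per barrel

$0.65 per barrel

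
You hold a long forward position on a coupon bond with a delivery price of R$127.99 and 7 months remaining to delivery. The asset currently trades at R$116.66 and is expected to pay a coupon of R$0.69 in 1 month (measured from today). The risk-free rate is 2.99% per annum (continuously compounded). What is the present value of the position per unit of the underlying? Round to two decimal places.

PV(remaining coupons) I = 0.69·e^(−0.0299·1/12) = 0.6883
Current forward F = (S − I)·e^(rT) = (116.66 − 0.6883)·e^(0.0299·7/12) = 115.9717 × 1.017595 = 118.0122
Value (long) = (F − K)·e^(−rT) = (118.0122 − 127.99) × 0.982710 = -9.8053
Value = -R$9.81

-R$9.81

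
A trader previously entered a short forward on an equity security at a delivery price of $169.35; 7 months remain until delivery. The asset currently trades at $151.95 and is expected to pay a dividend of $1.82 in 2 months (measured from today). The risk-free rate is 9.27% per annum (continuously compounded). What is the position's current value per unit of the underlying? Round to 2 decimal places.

$10.28

PV(remaining dividends) I = 1.82·e^(−0.0927·2/12) = 1.7921
Current forward F = (S − I)·e^(rT) = (151.95 − 1.7921)·e^(0.0927·7/12) = 150.1579 × 1.055564 = 158.5013
Value (long) = (F − K)·e^(−rT) = (158.5013 − 169.35) × 0.947361 = -10.2776
Short position value = −(long value) = $10.28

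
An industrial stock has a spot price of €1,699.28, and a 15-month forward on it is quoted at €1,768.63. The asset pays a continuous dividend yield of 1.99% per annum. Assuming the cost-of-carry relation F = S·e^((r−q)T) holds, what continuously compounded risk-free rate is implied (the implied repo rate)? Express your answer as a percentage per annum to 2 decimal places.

From F = S·e^((r−q)T): (r − q) = ln(F/S)/T
ln(1768.63/1699.28) = ln(1.040811) = 0.040000
(r − q) = 0.040000 / (15/12) = 0.032000
r = ln(F/S)/T + q = 0.032000 + 0.0199 = 0.051900
r = 5.19%

5.19%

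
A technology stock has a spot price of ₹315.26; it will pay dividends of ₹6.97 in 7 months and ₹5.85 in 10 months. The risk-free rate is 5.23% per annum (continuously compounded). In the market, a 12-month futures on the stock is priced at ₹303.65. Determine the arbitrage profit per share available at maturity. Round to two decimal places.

PV(dividends) I = 6.97·e^(−0.0523·7/12) + 5.85·e^(−0.0523·10/12) = 12.3611
Fair futures F* = (S − I)·e^(rT) = (315.26 − 12.3611)·e^0.052300 = 302.8989 × 1.053692 = 319.1621
Market ₹303.65 < fair 319.1621: forward underpriced → reverse cash-and-carry (short the stock, invest proceeds at r, pay the dividends, go long the forward).
Profit at T = |F_mkt − F*| = |303.65 − 319.1621| = ₹15.51 per share

₹15.51 per share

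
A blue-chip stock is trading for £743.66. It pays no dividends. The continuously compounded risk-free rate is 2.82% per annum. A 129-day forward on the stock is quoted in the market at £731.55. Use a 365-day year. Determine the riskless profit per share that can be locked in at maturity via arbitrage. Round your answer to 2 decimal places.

£19.56 per share

Fair forward: F* = S·e^(carry·T), with carry = r = 0.0282
F* = 743.66 · e^(0.0282 × 129/365) = 743.66 · e^0.009967 = 743.66 × 1.010017 = £751.1092
Market £731.55 < fair £751.1092: forward underpriced → reverse cash-and-carry (short spot, go long the forward).
At maturity, profit = |F_mkt − F*| = |731.55 − 751.1092| = £19.56 per share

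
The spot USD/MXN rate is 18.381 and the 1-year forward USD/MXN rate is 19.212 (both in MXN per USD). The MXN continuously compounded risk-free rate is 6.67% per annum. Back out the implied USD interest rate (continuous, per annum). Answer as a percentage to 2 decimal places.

2.25%

F = S·e^((r_MXN − r_USD)T) ⇒ r_USD = r_MXN − ln(F/S)/T
ln(19.212/18.381) = 0.044218; /(1) = 0.044218
r_USD = 0.0667 − 0.044218 = 0.022482
r_USD = 2.25%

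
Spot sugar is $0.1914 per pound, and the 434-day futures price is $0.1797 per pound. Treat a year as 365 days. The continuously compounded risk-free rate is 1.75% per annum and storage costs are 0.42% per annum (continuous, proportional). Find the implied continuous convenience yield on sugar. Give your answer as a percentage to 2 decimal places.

F = S·e^((r+u−y)T) ⇒ (r+u−y) = ln(F/S)/T
ln(0.1797/0.1914) = -0.063077; /T ⇒ -0.053049
y = r + u − ln(F/S)/T = 0.0175 + 0.0042 + 0.053049 = 0.074749
y = 7.47%

7.47%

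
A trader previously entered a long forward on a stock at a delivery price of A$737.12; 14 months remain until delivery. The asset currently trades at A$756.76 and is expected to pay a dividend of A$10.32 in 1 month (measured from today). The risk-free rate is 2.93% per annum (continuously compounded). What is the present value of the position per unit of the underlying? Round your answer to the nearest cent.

A$34.12

PV(remaining dividends) I = 10.32·e^(−0.0293·1/12) = 10.2948
Current forward F = (S − I)·e^(rT) = (756.76 − 10.2948)·e^(0.0293·14/12) = 746.4652 × 1.034774 = 772.4228
Value (long) = (F − K)·e^(−rT) = (772.4228 − 737.12) × 0.966394 = 34.1164
Value = A$34.12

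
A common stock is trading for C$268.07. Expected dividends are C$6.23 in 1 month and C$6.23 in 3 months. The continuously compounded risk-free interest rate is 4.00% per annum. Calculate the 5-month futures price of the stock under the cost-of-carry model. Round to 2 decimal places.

PV(dividends) I = 6.23·e^(−0.0400·1/12) + 6.23·e^(−0.0400·3/12)
I = 6.2093 + 6.1680 = 12.3773
F = (S − I)·e^(rT) = (268.07 − 12.3773) · e^(0.0400·5/12)
= 255.6927 · e^0.016667 = 255.6927 × 1.016807 = C$259.99

C$259.99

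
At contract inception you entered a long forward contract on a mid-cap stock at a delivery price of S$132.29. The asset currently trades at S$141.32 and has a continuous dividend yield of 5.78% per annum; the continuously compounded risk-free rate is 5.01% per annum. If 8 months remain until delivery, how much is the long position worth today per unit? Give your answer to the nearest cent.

Current fair forward for the remaining 8 months: F = S·e^((r − q)·T), (r − q) = 0.0501 − 0.0578 = -0.0077
F = 141.32 · e^(-0.0077 × 8/12) = 141.32 × 0.994880 = 140.5964
Value of long forward = (F − K)·e^(−rT) = (140.5964 − 132.29) · e^(−0.0501·8/12)
= 8.3064 × 0.967152 = 8.03

S$8.03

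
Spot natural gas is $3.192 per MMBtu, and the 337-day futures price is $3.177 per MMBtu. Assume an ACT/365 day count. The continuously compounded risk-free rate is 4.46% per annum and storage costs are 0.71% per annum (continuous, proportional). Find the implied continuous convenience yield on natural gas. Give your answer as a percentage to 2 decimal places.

5.68%

F = S·e^((r+u−y)T) ⇒ (r+u−y) = ln(F/S)/T
ln(3.177/3.192) = -0.004710; /T ⇒ -0.005101
y = r + u − ln(F/S)/T = 0.0446 + 0.0071 + 0.005101 = 0.056801
y = 5.68%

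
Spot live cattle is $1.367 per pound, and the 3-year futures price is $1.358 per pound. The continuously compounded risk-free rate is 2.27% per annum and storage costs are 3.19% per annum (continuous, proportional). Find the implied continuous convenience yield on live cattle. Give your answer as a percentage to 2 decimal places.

5.68%

F = S·e^((r+u−y)T) ⇒ (r+u−y) = ln(F/S)/T
ln(1.358/1.367) = -0.006606; /T ⇒ -0.002202
y = r + u − ln(F/S)/T = 0.0227 + 0.0319 + 0.002202 = 0.056802
y = 5.68%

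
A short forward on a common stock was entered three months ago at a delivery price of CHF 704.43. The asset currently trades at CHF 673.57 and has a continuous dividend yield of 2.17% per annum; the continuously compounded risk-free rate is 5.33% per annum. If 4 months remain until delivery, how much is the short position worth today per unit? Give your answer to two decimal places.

Current fair forward for the remaining 4 months: F = S·e^((r − q)·T), (r − q) = 0.0533 − 0.0217 = 0.0316
F = 673.57 · e^(0.0316 × 4/12) = 673.57 × 1.010589 = 680.7024
Value of long forward = (F − K)·e^(−rT) = (680.7024 − 704.43) · e^(−0.0533·4/12)
= -23.7276 × 0.982390 = -23.31
Short position value = −(long value) = CHF 23.31

CHF 23.31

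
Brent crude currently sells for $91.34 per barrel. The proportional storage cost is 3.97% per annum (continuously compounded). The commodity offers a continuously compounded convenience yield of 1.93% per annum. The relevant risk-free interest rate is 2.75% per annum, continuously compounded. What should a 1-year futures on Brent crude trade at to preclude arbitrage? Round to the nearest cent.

Net carry = r + u − y = 0.0275 + 0.0397 − 0.0193 = 0.0479
F = S·e^((r+u−y)T) = 91.34 · e^(0.0479 × 1) = 91.34 · e^0.047900
= 91.34 × 1.049066 = $95.82 per barrel

$95.82 per barrel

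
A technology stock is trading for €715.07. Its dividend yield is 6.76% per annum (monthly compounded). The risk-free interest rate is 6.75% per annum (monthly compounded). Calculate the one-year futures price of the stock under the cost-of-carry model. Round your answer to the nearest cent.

F = S · (1+r/12)^(12T) / (1+q/12)^(12T)
= 715.07 × 1.069628 / 1.069734 = 715.07 × 0.999901
F = €715.00

€715.00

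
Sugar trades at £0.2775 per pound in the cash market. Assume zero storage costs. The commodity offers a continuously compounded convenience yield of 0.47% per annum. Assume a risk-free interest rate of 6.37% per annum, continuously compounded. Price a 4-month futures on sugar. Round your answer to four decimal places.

£0.2830 per pound

Net carry = r + u − y = 0.0637 + 0.0000 − 0.0047 = 0.0590
F = S·e^((r+u−y)T) = 0.2775 · e^(0.0590 × 4/12) = 0.2775 · e^0.019667
= 0.2775 × 1.019862 = £0.2830 per pound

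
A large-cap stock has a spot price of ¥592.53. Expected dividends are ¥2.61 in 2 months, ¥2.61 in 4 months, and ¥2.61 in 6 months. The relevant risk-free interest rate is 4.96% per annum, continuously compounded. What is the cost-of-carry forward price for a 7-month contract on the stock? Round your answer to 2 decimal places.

¥602.00

PV(dividends) I = 2.61·e^(−0.0496·2/12) + 2.61·e^(−0.0496·4/12) + 2.61·e^(−0.0496·6/12)
I = 2.5885 + 2.5672 + 2.5461 = 7.7018
F = (S − I)·e^(rT) = (592.53 − 7.7018) · e^(0.0496·7/12)
= 584.8282 · e^0.028933 = 584.8282 × 1.029356 = ¥602.00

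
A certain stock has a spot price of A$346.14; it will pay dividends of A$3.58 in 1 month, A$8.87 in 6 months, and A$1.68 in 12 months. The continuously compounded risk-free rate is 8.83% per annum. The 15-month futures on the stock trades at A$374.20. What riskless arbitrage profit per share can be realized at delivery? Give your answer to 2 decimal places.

A$2.83 per share

PV(dividends) I = 3.58·e^(−0.0883·1/12) + 8.87·e^(−0.0883·6/12) + 1.68·e^(−0.0883·12/12) = 13.5787
Fair futures F* = (S − I)·e^(rT) = (346.14 − 13.5787)·e^0.110375 = 332.5613 × 1.116697 = 371.3702
Market A$374.20 > fair 371.3702: forward overpriced → cash-and-carry (borrow at r, buy the stock and collect the dividends, short the forward).
Profit at T = |F_mkt − F*| = |374.20 − 371.3702| = A$2.83 per share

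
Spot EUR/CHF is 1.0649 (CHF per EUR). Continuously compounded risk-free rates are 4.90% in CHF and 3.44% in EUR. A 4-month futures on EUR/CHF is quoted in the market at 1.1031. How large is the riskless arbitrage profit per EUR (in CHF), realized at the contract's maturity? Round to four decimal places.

0.0330 per EUR (in CHF)

Fair futures: F* = S·e^(carry·T), with carry = (r_CHF − r_EUR) = 0.0490 − 0.0344 = 0.0146
F* = 1.0649 · e^(0.0146 × 4/12) = 1.0649 · e^0.004867 = 1.0649 × 1.004879 = 1.0701
Market 1.1031 > fair 1.0701: forward overpriced → cash-and-carry (buy spot, short the forward).
At maturity, profit = |F_mkt − F*| = |1.1031 − 1.0701| = 0.0330 per EUR (in CHF)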